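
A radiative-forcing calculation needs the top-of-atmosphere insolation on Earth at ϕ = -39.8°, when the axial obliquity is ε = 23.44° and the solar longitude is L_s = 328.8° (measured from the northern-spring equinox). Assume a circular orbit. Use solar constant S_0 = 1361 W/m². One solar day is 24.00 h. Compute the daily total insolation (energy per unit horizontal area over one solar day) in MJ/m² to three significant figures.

36.3 MJ/m²

Solar declination: sin δ = sin ε · sin L_s = sin 23.44° × sin 328.8° = -0.20607, so δ = -11.892°.
cos h₀ = −tan(-39.8°) tan(-11.892°) = -0.1755, h₀ = 1.7472 rad.
Bracket: h₀ sin ϕ sin δ + cos ϕ cos δ sin h₀ = 1.7472×-0.64011×-0.20607 + 0.76828×0.97854×0.98449 = 0.230469 + 0.740132 = 0.970601.
Q̄ = (S_0/π) × [bracket] = (1361/π) × 0.970601 = 420.48 W/m².
Daily total = Q̄ × 24.00 h × 3600 s/h = 420.48 × 24.00 × 3600 / 10⁶ = 36.33 MJ/m².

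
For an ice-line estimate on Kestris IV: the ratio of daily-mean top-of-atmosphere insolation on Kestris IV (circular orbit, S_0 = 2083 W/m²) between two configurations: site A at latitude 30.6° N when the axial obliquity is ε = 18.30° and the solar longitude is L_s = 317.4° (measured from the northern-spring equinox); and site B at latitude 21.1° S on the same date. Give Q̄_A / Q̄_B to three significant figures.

— Configuration A (ϕ=+30.6°):
Solar declination: sin δ = sin ε · sin L_s = sin 18.30° × sin 317.4° = -0.21253, so δ = -12.271°.
cos h₀ = −tan(+30.6°) tan(-12.271°) = 0.1286, h₀ = 1.4418 rad.
Bracket: h₀ sin ϕ sin δ + cos ϕ cos δ sin h₀ = 1.4418×0.50904×-0.21253 + 0.86074×0.97715×0.99169 = -0.155983 + 0.834083 = 0.678100.
Q̄ = (S_0/π) × [bracket] = (2083/π) × 0.678100 = 449.61 W/m².
— Configuration B (ϕ=-21.1°):
cos h₀ = −tan(-21.1°) tan(-12.271°) = -0.0839, h₀ = 1.6548 rad.
Bracket: h₀ sin ϕ sin δ + cos ϕ cos δ sin h₀ = 1.6548×-0.36000×-0.21253 + 0.93295×0.97715×0.99647 = 0.126610 + 0.908414 = 1.035024.
Q̄ = (S_0/π) × [bracket] = (2083/π) × 1.035024 = 686.26 W/m².
Ratio Q̄_A / Q̄_B = 449.61 / 686.26 = 0.6552.

Q̄_A / Q̄_B ≈ 0.655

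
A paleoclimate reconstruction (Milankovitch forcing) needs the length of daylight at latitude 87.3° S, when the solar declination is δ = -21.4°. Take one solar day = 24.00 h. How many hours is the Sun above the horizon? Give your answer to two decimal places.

Sunrise equation: cos H₀ = −tan φ · tan δ = -8.3101 ≤ −1, so the Sun never sets (polar day) and H₀ = π.
Daylight = 2H₀/(2π) × 24.00 h = (3.1416/π) × 24.00 = 24.00 h.

24.00 h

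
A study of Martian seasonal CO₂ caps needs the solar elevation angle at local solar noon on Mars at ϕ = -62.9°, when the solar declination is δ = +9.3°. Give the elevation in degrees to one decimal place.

17.8°

At local noon the hour angle is zero, so the zenith angle equals |ϕ − δ| = |-62.9° − (+9.300°)| = 72.200°.
Elevation = 90° − 72.200° = 17.8°.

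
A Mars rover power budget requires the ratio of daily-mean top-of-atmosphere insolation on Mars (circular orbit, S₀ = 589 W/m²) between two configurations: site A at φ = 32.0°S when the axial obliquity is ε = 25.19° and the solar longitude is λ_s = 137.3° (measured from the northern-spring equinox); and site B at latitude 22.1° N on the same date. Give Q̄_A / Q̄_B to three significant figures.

Q̄_A / Q̄_B ≈ 0.551

— Configuration A (φ=-32.0°):
Solar declination: sin δ = sin ε · sin λ_s = sin 25.19° × sin 137.3° = 0.28864, so δ = +16.777°.
cos H₀ = −tan(-32.0°) tan(+16.777°) = 0.1884, H₀ = 1.3813 rad.
Bracket: H₀ sin φ sin δ + cos φ cos δ sin H₀ = 1.3813×-0.52992×0.28864 + 0.84805×0.95744×0.98210 = -0.211278 + 0.797423 = 0.586145.
Q̄ = (S₀/π) × [bracket] = (589/π) × 0.586145 = 109.89 W/m².
— Configuration B (φ=+22.1°):
cos H₀ = −tan(+22.1°) tan(+16.777°) = -0.1224, H₀ = 1.6935 rad.
Bracket: H₀ sin φ sin δ + cos φ cos δ sin H₀ = 1.6935×0.37622×0.28864 + 0.92653×0.95744×0.99248 = 0.183901 + 0.880426 = 1.064327.
Q̄ = (S₀/π) × [bracket] = (589/π) × 1.064327 = 199.54 W/m².
Ratio Q̄_A / Q̄_B = 109.89 / 199.54 = 0.5507.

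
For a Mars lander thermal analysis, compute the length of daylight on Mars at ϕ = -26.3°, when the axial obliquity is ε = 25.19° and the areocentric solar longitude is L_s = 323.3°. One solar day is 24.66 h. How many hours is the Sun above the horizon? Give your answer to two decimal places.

sin δ = sin 25.19° × sin 323.3° = -0.25436, so δ = -14.736°.
cos h₀ = −tan ϕ · tan δ = −tan(-26.3°) × tan(-14.736°) = -0.1300, so h₀ = 1.7012 rad = 97.47°.
Daylight = 2h₀/(2π) × 24.66 h = (1.7012/π) × 24.66 = 13.35 h.

13.35 h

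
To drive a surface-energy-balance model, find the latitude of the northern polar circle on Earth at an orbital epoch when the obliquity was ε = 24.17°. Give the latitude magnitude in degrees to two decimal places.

65.83°

The polar circle is the lowest latitude that experiences at least one full rotation of continuous daylight at the northern-summer solstice; it lies at |φ| = 90° − ε = 90° − 24.17° = 65.83°.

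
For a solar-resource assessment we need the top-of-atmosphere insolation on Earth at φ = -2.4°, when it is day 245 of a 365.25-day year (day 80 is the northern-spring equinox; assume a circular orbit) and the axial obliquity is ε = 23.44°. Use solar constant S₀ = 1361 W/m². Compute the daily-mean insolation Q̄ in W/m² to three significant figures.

Q̄ ≈ 426 W/m²

Solar longitude: λ_s = 360° × (245 − 80)/365.25 = 162.628°.
sin δ = sin 23.44° × sin 162.628° = 0.11877, so δ = +6.821°.
cos H₀ = −tan(-2.4°) tan(+6.821°) = 0.0050, H₀ = 1.5658 rad.
Bracket: H₀ sin φ sin δ + cos φ cos δ sin H₀ = 1.5658×-0.04188×0.11877 + 0.99912×0.99292×0.99999 = -0.007788 + 0.992036 = 0.984248.
Q̄ = (S₀/π) × [bracket] = (1361/π) × 0.984248 = 426.4 W/m².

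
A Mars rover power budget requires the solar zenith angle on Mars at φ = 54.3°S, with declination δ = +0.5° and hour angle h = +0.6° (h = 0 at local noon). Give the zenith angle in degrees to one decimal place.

cos θ_z = sin φ sin δ + cos φ cos δ cos h = -0.007087 + 0.583487 = 0.576400.
θ_z = arccos(0.576400) = 54.8°.

θ_z = 54.8°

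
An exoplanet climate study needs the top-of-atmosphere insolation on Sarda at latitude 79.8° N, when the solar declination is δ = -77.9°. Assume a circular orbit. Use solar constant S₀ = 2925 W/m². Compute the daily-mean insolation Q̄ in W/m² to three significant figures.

Q̄ ≈ 0.00 W/m²

cos H₀ = −tan(+79.8°) tan(-77.900°) = 25.9247 ≥ 1 ⇒ polar night, H₀ = 0 and Q̄ = 0.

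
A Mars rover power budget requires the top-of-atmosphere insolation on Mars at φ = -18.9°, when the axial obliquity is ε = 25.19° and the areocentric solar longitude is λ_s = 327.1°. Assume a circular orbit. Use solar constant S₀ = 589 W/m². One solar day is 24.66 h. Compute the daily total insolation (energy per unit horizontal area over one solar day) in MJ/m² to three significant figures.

sin δ = sin 25.19° × sin 327.1° = -0.23119, so δ = -13.367°.
cos H₀ = −tan(-18.9°) tan(-13.367°) = -0.0814, H₀ = 1.6522 rad.
Bracket: H₀ sin φ sin δ + cos φ cos δ sin H₀ = 1.6522×-0.32392×-0.23119 + 0.94609×0.97291×0.99669 = 0.123728 + 0.917414 = 1.041142.
Q̄ = (S₀/π) × [bracket] = (589/π) × 1.041142 = 195.20 W/m².
Daily total = Q̄ × 24.66 h × 3600 s/h = 195.20 × 24.66 × 3600 / 10⁶ = 17.33 MJ/m².

17.3 MJ/m²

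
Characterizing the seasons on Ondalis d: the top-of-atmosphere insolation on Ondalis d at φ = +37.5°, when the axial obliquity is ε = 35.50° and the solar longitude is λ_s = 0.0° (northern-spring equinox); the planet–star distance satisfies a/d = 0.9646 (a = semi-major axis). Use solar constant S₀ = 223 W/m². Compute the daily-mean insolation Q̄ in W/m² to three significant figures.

Solar declination: sin δ = sin ε · sin λ_s = sin 35.50° × sin 0.0° = 0.00000, so δ = +0.000°.
cos H₀ = −tan(+37.5°) tan(+0.000°) = -0.0000, H₀ = 1.5708 rad.
Bracket: H₀ sin φ sin δ + cos φ cos δ sin H₀ = 1.5708×0.60876×0.00000 + 0.79335×1.00000×1.00000 = 0.000000 + 0.793350 = 0.793350.
Inverse-square distance factor (a/d)² = 0.9646² = 0.930453.
Q̄ = (S₀/π) × 0.930453 × [bracket] = (223/π) × 0.930453 × 0.793350 = 52.40 W/m².

Q̄ ≈ 52.4 W/m²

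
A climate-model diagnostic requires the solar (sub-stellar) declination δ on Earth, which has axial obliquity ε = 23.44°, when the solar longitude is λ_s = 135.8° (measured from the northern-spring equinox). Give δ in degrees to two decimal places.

δ = +16.10°

sin δ = sin ε · sin λ_s = sin 23.44° × sin 135.8° = 0.277324.
δ = arcsin(0.277324) = +16.10°.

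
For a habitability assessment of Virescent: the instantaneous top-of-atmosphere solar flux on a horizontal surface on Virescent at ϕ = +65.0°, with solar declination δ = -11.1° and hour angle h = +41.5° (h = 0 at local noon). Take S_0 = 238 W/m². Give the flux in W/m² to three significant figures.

cos θ_z = sin ϕ sin δ + cos ϕ cos δ cos h = -0.174484 + 0.310601 = 0.136117.
Flux = S_0 · cos θ_z = 238 × 0.136117 = 32.40 W/m².

32.4 W/m²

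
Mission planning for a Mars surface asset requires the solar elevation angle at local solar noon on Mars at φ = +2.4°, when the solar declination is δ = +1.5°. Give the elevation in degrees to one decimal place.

At local noon the hour angle is zero, so the zenith angle equals |φ − δ| = |+2.4° − (+1.500°)| = 0.900°.
Elevation = 90° − 0.900° = 89.1°.

89.1°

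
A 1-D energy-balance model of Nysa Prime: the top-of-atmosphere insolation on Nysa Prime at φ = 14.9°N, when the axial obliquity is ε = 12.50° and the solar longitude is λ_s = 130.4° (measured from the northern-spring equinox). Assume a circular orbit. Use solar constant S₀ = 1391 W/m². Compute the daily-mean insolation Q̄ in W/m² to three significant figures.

Solar declination: sin δ = sin ε · sin λ_s = sin 12.50° × sin 130.4° = 0.16483, so δ = +9.487°.
cos H₀ = −tan(+14.9°) tan(+9.487°) = -0.0445, H₀ = 1.6153 rad.
Bracket: H₀ sin φ sin δ + cos φ cos δ sin H₀ = 1.6153×0.25713×0.16483 + 0.96638×0.98632×0.99901 = 0.068461 + 0.952216 = 1.020677.
Q̄ = (S₀/π) × [bracket] = (1391/π) × 1.020677 = 451.9 W/m².

Q̄ ≈ 452 W/m²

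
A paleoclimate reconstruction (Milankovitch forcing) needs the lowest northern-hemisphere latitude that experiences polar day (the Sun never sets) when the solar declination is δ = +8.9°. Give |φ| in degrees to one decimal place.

|φ| = 81.1°

Polar day requires cos H₀ = −tan φ tan δ ≤ −1, i.e. tan φ tan δ ≥ 1.
The boundary is |tan φ| · |tan δ| = 1, so |φ| = 90° − |δ| = 90° − 8.9° = 81.1° in the northern hemisphere.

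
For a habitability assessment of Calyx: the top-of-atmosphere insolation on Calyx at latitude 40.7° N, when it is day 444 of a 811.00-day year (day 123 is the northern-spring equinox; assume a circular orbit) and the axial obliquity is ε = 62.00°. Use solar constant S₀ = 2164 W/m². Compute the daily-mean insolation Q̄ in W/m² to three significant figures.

Q̄ ≈ 888 W/m²

Solar longitude: λ_s = 360° × (444 − 123)/811.00 = 142.491°.
sin δ = sin 62.00° × sin 142.491° = 0.53762, so δ = +32.522°.
cos H₀ = −tan(+40.7°) tan(+32.522°) = -0.5484, H₀ = 2.1513 rad.
Bracket: H₀ sin φ sin δ + cos φ cos δ sin H₀ = 2.1513×0.65210×0.53762 + 0.75813×0.84319×0.83620 = 0.754207 + 0.534539 = 1.288746.
Q̄ = (S₀/π) × [bracket] = (2164/π) × 1.288746 = 887.7 W/m².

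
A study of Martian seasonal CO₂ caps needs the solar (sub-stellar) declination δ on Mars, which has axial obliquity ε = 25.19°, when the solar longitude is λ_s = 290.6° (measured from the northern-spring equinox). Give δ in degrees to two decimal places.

sin δ = sin ε · sin λ_s = sin 25.19° × sin 290.6° = -0.398407.
δ = arcsin(-0.398407) = -23.48°.

δ = -23.48°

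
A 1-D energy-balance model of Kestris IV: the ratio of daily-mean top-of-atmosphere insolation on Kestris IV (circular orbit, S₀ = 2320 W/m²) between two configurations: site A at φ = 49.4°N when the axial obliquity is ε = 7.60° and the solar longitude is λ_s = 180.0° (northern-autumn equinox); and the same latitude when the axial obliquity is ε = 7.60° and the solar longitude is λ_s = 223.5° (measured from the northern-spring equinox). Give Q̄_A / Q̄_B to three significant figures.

— Configuration A (φ=+49.4°):
Solar declination: sin δ = sin ε · sin λ_s = sin 7.60° × sin 180.0° = 0.00000, so δ = +0.000°.
cos H₀ = −tan(+49.4°) tan(+0.000°) = -0.0000, H₀ = 1.5708 rad.
Bracket: H₀ sin φ sin δ + cos φ cos δ sin H₀ = 1.5708×0.75927×0.00000 + 0.65077×1.00000×1.00000 = 0.000000 + 0.650770 = 0.650770.
Q̄ = (S₀/π) × [bracket] = (2320/π) × 0.650770 = 480.58 W/m².
— Configuration B (φ=+49.4°):
Solar declination: sin δ = sin ε · sin λ_s = sin 7.60° × sin 223.5° = -0.09104, so δ = -5.223°.
cos H₀ = −tan(+49.4°) tan(-5.223°) = 0.1067, H₀ = 1.4639 rad.
Bracket: H₀ sin φ sin δ + cos φ cos δ sin H₀ = 1.4639×0.75927×-0.09104 + 0.65077×0.99585×0.99430 = -0.101191 + 0.644375 = 0.543184.
Q̄ = (S₀/π) × [bracket] = (2320/π) × 0.543184 = 401.13 W/m².
Ratio Q̄_A / Q̄_B = 480.58 / 401.13 = 1.198.

Q̄_A / Q̄_B ≈ 1.20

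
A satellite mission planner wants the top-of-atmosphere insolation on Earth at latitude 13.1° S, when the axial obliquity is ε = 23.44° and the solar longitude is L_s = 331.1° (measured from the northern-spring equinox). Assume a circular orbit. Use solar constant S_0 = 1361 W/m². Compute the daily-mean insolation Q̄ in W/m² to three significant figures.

Q̄ ≈ 444 W/m²

Solar declination: sin δ = sin ε · sin L_s = sin 23.44° × sin 331.1° = -0.19224, so δ = -11.084°.
cos h₀ = −tan(-13.1°) tan(-11.084°) = -0.0456, h₀ = 1.6164 rad.
Bracket: h₀ sin ϕ sin δ + cos ϕ cos δ sin h₀ = 1.6164×-0.22665×-0.19224 + 0.97398×0.98135×0.99896 = 0.070428 + 0.954821 = 1.025249.
Q̄ = (S_0/π) × [bracket] = (1361/π) × 1.025249 = 444.2 W/m².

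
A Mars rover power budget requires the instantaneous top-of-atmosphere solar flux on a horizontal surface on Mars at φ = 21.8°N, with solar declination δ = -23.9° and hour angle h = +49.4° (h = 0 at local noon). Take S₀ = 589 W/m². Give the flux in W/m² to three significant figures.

cos θ_z = sin φ sin δ + cos φ cos δ cos h = -0.150457 + 0.552424 = 0.401967.
Flux = S₀ · cos θ_z = 589 × 0.401967 = 236.8 W/m².

237 W/m²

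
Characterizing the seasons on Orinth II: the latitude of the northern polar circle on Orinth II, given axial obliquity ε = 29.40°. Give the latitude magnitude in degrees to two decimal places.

The polar circle is the lowest latitude that experiences at least one full rotation of continuous daylight at the northern-summer solstice; it lies at |φ| = 90° − ε = 90° − 29.40° = 60.60°.

60.60°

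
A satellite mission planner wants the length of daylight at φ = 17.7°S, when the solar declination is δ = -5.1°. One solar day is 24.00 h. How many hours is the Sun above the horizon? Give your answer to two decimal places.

cos H₀ = −tan φ · tan δ = −tan(-17.7°) × tan(-5.100°) = -0.0285, so H₀ = 1.5993 rad = 91.63°.
Daylight = 2H₀/(2π) × 24.00 h = (1.5993/π) × 24.00 = 12.22 h.

12.22 h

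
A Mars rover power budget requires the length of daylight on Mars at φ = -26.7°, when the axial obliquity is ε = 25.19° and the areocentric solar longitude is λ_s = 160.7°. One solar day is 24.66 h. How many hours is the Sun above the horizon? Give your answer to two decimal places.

11.77 h

sin δ = sin 25.19° × sin 160.7° = 0.14067, so δ = +8.087°.
cos H₀ = −tan φ · tan δ = −tan(-26.7°) × tan(+8.087°) = 0.0715, so H₀ = 1.4993 rad = 85.90°.
Daylight = 2H₀/(2π) × 24.66 h = (1.4993/π) × 24.66 = 11.77 h.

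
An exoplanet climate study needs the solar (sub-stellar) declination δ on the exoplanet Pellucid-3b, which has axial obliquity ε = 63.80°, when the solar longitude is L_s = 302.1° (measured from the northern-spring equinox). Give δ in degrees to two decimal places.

sin δ = sin ε · sin L_s = sin 63.80° × sin 302.1° = -0.760087.
δ = arcsin(-0.760087) = -49.47°.

δ = -49.47°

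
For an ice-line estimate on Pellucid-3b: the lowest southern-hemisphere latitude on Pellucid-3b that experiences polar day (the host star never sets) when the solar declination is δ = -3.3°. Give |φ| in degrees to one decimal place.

|φ| = 86.7°

Polar day requires cos H₀ = −tan φ tan δ ≤ −1, i.e. tan φ tan δ ≥ 1.
The boundary is |tan φ| · |tan δ| = 1, so |φ| = 90° − |δ| = 90° − 3.3° = 86.7° in the southern hemisphere.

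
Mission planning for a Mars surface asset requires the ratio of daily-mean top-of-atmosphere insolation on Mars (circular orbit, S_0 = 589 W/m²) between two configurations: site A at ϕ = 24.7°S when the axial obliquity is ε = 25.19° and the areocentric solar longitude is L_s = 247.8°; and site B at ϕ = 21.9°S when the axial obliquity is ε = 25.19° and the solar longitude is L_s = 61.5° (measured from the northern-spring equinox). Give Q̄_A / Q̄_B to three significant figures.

— Configuration A (ϕ=-24.7°):
sin δ = sin 25.19° × sin 247.8° = -0.39407, so δ = -23.208°.
cos h₀ = −tan(-24.7°) tan(-23.208°) = -0.1972, h₀ = 1.7693 rad.
Bracket: h₀ sin ϕ sin δ + cos ϕ cos δ sin h₀ = 1.7693×-0.41787×-0.39407 + 0.90851×0.91908×0.98036 = 0.291351 + 0.818594 = 1.109945.
Q̄ = (S_0/π) × [bracket] = (589/π) × 1.109945 = 208.10 W/m².
— Configuration B (ϕ=-21.9°):
Solar declination: sin δ = sin ε · sin L_s = sin 25.19° × sin 61.5° = 0.37404, so δ = +21.965°.
cos h₀ = −tan(-21.9°) tan(+21.965°) = 0.1621, h₀ = 1.4079 rad.
Bracket: h₀ sin ϕ sin δ + cos ϕ cos δ sin h₀ = 1.4079×-0.37299×0.37404 + 0.92784×0.92741×0.98677 = -0.196421 + 0.849104 = 0.652683.
Q̄ = (S_0/π) × [bracket] = (589/π) × 0.652683 = 122.37 W/m².
Ratio Q̄_A / Q̄_B = 208.10 / 122.37 = 1.701.

Q̄_A / Q̄_B ≈ 1.70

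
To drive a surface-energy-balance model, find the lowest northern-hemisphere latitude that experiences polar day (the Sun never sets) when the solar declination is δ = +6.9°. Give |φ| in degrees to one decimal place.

|φ| = 83.1°

Polar day requires cos H₀ = −tan φ tan δ ≤ −1, i.e. tan φ tan δ ≥ 1.
The boundary is |tan φ| · |tan δ| = 1, so |φ| = 90° − |δ| = 90° − 6.9° = 83.1° in the northern hemisphere.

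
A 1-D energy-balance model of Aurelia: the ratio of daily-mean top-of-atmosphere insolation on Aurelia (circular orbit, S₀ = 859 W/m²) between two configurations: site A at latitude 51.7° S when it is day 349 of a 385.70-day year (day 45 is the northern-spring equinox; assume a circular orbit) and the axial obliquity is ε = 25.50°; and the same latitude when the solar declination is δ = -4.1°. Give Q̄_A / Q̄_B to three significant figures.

— Configuration A (φ=-51.7°):
Solar longitude: λ_s = 360° × (349 − 45)/385.70 = 283.744°.
sin δ = sin 25.50° × sin 283.744° = -0.41818, so δ = -24.720°.
cos H₀ = −tan(-51.7°) tan(-24.720°) = -0.5829, H₀ = 2.1931 rad.
Bracket: H₀ sin φ sin δ + cos φ cos δ sin H₀ = 2.1931×-0.78478×-0.41818 + 0.61978×0.90836×0.81252 = 0.719730 + 0.457435 = 1.177165.
Q̄ = (S₀/π) × [bracket] = (859/π) × 1.177165 = 321.87 W/m².
— Configuration B (φ=-51.7°):
cos H₀ = −tan(-51.7°) tan(-4.100°) = -0.0908, H₀ = 1.6617 rad.
Bracket: H₀ sin φ sin δ + cos φ cos δ sin H₀ = 1.6617×-0.78478×-0.07150 + 0.61978×0.99744×0.99587 = 0.093241 + 0.615640 = 0.708881.
Q̄ = (S₀/π) × [bracket] = (859/π) × 0.708881 = 193.83 W/m².
Ratio Q̄_A / Q̄_B = 321.87 / 193.83 = 1.661.

Q̄_A / Q̄_B ≈ 1.66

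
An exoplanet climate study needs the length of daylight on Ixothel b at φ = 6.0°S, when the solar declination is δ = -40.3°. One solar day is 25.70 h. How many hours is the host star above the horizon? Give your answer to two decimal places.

13.58 h

cos H₀ = −tan φ · tan δ = −tan(-6.0°) × tan(-40.300°) = -0.0891, so H₀ = 1.6600 rad = 95.11°.
Daylight = 2H₀/(2π) × 25.70 h = (1.6600/π) × 25.70 = 13.58 h.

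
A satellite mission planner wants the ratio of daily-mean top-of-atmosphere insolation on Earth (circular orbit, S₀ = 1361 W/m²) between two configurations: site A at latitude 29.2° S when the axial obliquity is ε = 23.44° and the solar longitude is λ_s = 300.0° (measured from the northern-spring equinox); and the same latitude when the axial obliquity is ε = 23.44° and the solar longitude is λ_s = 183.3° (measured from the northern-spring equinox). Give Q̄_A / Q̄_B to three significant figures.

Q̄_A / Q̄_B ≈ 1.24

— Configuration A (φ=-29.2°):
Solar declination: sin δ = sin ε · sin λ_s = sin 23.44° × sin 300.0° = -0.34449, so δ = -20.151°.
cos H₀ = −tan(-29.2°) tan(-20.151°) = -0.2051, H₀ = 1.7773 rad.
Bracket: H₀ sin φ sin δ + cos φ cos δ sin H₀ = 1.7773×-0.48786×-0.34449 + 0.87292×0.93879×0.97874 = 0.298698 + 0.802066 = 1.100764.
Q̄ = (S₀/π) × [bracket] = (1361/π) × 1.100764 = 476.87 W/m².
— Configuration B (φ=-29.2°):
Solar declination: sin δ = sin ε · sin λ_s = sin 23.44° × sin 183.3° = -0.02290, so δ = -1.312°.
cos H₀ = −tan(-29.2°) tan(-1.312°) = -0.0128, H₀ = 1.5836 rad.
Bracket: H₀ sin φ sin δ + cos φ cos δ sin H₀ = 1.5836×-0.48786×-0.02290 + 0.87292×0.99974×0.99992 = 0.017692 + 0.872623 = 0.890315.
Q̄ = (S₀/π) × [bracket] = (1361/π) × 0.890315 = 385.70 W/m².
Ratio Q̄_A / Q̄_B = 476.87 / 385.70 = 1.236.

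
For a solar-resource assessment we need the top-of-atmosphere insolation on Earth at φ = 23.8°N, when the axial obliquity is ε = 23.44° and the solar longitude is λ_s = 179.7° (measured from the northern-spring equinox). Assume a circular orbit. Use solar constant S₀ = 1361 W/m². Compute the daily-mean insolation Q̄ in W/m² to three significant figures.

Solar declination: sin δ = sin ε · sin λ_s = sin 23.44° × sin 179.7° = 0.00208, so δ = +0.119°.
cos H₀ = −tan(+23.8°) tan(+0.119°) = -0.0009, H₀ = 1.5717 rad.
Bracket: H₀ sin φ sin δ + cos φ cos δ sin H₀ = 1.5717×0.40355×0.00208 + 0.91496×1.00000×1.00000 = 0.001319 + 0.914960 = 0.916279.
Q̄ = (S₀/π) × [bracket] = (1361/π) × 0.916279 = 397.0 W/m².

Q̄ ≈ 397 W/m²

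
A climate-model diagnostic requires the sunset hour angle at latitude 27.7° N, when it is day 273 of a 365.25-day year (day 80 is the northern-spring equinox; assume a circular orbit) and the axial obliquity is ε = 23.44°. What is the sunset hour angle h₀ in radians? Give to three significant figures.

h₀ = 1.53 rad

Solar longitude: L_s = 360° × (273 − 80)/365.25 = 190.226°.
sin δ = sin 23.44° × sin 190.226° = -0.07062, so δ = -4.050°.
cos h₀ = −tan ϕ · tan δ = −tan(+27.7°) × tan(-4.050°) = 0.0372, so h₀ = 1.5336 rad = 87.87°.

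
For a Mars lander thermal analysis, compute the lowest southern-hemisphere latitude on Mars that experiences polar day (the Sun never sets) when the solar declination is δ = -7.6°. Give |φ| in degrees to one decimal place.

Polar day requires cos H₀ = −tan φ tan δ ≤ −1, i.e. tan φ tan δ ≥ 1.
The boundary is |tan φ| · |tan δ| = 1, so |φ| = 90° − |δ| = 90° − 7.6° = 82.4° in the southern hemisphere.

|φ| = 82.4°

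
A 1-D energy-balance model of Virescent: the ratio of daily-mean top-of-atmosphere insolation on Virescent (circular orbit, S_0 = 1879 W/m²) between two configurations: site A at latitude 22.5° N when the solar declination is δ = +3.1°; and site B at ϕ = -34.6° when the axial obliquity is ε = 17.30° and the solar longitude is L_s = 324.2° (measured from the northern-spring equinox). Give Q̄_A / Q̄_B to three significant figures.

— Configuration A (ϕ=+22.5°):
cos h₀ = −tan(+22.5°) tan(+3.100°) = -0.0224, h₀ = 1.5932 rad.
Bracket: h₀ sin ϕ sin δ + cos ϕ cos δ sin h₀ = 1.5932×0.38268×0.05408 + 0.92388×0.99854×0.99975 = 0.032972 + 0.922301 = 0.955273.
Q̄ = (S_0/π) × [bracket] = (1879/π) × 0.955273 = 571.35 W/m².
— Configuration B (ϕ=-34.6°):
Solar declination: sin δ = sin ε · sin L_s = sin 17.30° × sin 324.2° = -0.17395, so δ = -10.018°.
cos h₀ = −tan(-34.6°) tan(-10.018°) = -0.1219, h₀ = 1.6930 rad.
Bracket: h₀ sin ϕ sin δ + cos ϕ cos δ sin h₀ = 1.6930×-0.56784×-0.17395 + 0.82314×0.98475×0.99255 = 0.167227 + 0.804548 = 0.971775.
Q̄ = (S_0/π) × [bracket] = (1879/π) × 0.971775 = 581.22 W/m².
Ratio Q̄_A / Q̄_B = 571.35 / 581.22 = 0.9830.

Q̄_A / Q̄_B ≈ 0.983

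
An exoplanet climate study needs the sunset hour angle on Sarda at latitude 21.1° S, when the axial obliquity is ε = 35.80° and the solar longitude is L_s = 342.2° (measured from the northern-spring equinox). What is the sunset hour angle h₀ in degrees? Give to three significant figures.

Solar declination: sin δ = sin ε · sin L_s = sin 35.80° × sin 342.2° = -0.17882, so δ = -10.301°.
cos h₀ = −tan ϕ · tan δ = −tan(-21.1°) × tan(-10.301°) = -0.0701, so h₀ = 1.6410 rad = 94.02°.

h₀ = 94.0°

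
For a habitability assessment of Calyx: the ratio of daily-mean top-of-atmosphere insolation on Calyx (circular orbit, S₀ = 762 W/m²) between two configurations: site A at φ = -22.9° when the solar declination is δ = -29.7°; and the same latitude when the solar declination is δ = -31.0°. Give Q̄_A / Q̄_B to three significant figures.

Q̄_A / Q̄_B ≈ 0.997

— Configuration A (φ=-22.9°):
cos H₀ = −tan(-22.9°) tan(-29.700°) = -0.2409, H₀ = 1.8141 rad.
Bracket: H₀ sin φ sin δ + cos φ cos δ sin H₀ = 1.8141×-0.38912×-0.49546 + 0.92119×0.86863×0.97054 = 0.349746 + 0.776600 = 1.126346.
Q̄ = (S₀/π) × [bracket] = (762/π) × 1.126346 = 273.20 W/m².
— Configuration B (φ=-22.9°):
cos H₀ = −tan(-22.9°) tan(-31.000°) = -0.2538, H₀ = 1.8274 rad.
Bracket: H₀ sin φ sin δ + cos φ cos δ sin H₀ = 1.8274×-0.38912×-0.51504 + 0.92119×0.85717×0.96725 = 0.366234 + 0.763756 = 1.129990.
Q̄ = (S₀/π) × [bracket] = (762/π) × 1.129990 = 274.08 W/m².
Ratio Q̄_A / Q̄_B = 273.20 / 274.08 = 0.9968.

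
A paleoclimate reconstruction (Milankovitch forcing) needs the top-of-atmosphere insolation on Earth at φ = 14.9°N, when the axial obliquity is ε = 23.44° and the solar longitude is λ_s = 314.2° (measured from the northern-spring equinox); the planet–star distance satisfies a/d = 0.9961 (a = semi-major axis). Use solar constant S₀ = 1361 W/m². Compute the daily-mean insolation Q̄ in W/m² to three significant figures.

Solar declination: sin δ = sin ε · sin λ_s = sin 23.44° × sin 314.2° = -0.28518, so δ = -16.570°.
cos H₀ = −tan(+14.9°) tan(-16.570°) = 0.0792, H₀ = 1.4915 rad.
Bracket: H₀ sin φ sin δ + cos φ cos δ sin H₀ = 1.4915×0.25713×-0.28518 + 0.96638×0.95847×0.99686 = -0.109369 + 0.923338 = 0.813969.
Inverse-square distance factor (a/d)² = 0.9961² = 0.992215.
Q̄ = (S₀/π) × 0.992215 × [bracket] = (1361/π) × 0.992215 × 0.813969 = 349.9 W/m².

Q̄ ≈ 350 W/m²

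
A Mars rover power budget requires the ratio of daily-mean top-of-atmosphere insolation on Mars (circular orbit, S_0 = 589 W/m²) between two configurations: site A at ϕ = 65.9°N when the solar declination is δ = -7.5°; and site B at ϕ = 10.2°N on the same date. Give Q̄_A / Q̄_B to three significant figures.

— Configuration A (ϕ=+65.9°):
cos h₀ = −tan(+65.9°) tan(-7.500°) = 0.2943, h₀ = 1.2721 rad.
Bracket: h₀ sin ϕ sin δ + cos ϕ cos δ sin h₀ = 1.2721×0.91283×-0.13053 + 0.40833×0.99144×0.95571 = -0.151573 + 0.386905 = 0.235332.
Q̄ = (S_0/π) × [bracket] = (589/π) × 0.235332 = 44.121 W/m².
— Configuration B (ϕ=+10.2°):
cos h₀ = −tan(+10.2°) tan(-7.500°) = 0.0237, h₀ = 1.5471 rad.
Bracket: h₀ sin ϕ sin δ + cos ϕ cos δ sin h₀ = 1.5471×0.17708×-0.13053 + 0.98420×0.99144×0.99972 = -0.035760 + 0.975502 = 0.939742.
Q̄ = (S_0/π) × [bracket] = (589/π) × 0.939742 = 176.19 W/m².
Ratio Q̄_A / Q̄_B = 44.121 / 176.19 = 0.2504.

Q̄_A / Q̄_B ≈ 0.250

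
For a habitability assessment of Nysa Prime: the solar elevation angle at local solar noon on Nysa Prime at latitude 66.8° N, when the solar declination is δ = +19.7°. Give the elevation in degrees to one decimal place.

At local noon the hour angle is zero, so the zenith angle equals |φ − δ| = |+66.8° − (+19.700°)| = 47.100°.
Elevation = 90° − 47.100° = 42.9°.

42.9°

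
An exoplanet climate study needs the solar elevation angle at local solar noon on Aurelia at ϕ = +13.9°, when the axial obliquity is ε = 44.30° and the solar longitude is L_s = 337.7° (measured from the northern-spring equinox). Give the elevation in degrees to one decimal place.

Solar declination: sin δ = sin ε · sin L_s = sin 44.30° × sin 337.7° = -0.26502, so δ = -15.368°.
At local noon the hour angle is zero, so the zenith angle equals |ϕ − δ| = |+13.9° − (-15.368°)| = 29.268°.
Elevation = 90° − 29.268° = 60.7°.

60.7°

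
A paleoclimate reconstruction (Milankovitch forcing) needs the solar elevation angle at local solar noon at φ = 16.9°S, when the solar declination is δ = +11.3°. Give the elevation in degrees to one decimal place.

61.8°

At local noon the hour angle is zero, so the zenith angle equals |φ − δ| = |-16.9° − (+11.300°)| = 28.200°.
Elevation = 90° − 28.200° = 61.8°.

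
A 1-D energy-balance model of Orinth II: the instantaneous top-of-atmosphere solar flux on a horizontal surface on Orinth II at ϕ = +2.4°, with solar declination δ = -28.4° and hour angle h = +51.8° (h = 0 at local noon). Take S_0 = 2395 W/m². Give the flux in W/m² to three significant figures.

cos θ_z = sin ϕ sin δ + cos ϕ cos δ cos h = -0.019917 + 0.543505 = 0.523588.
Flux = S_0 · cos θ_z = 2395 × 0.523588 = 1254 W/m².

1.25e+03 W/m²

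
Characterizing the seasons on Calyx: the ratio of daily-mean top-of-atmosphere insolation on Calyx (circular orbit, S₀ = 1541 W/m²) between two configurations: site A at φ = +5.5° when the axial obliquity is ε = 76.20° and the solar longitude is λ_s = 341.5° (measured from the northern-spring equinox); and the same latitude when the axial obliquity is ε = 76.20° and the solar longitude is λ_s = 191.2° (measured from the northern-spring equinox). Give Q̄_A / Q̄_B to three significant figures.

Q̄_A / Q̄_B ≈ 0.949

— Configuration A (φ=+5.5°):
Solar declination: sin δ = sin ε · sin λ_s = sin 76.20° × sin 341.5° = -0.30815, so δ = -17.948°.
cos H₀ = −tan(+5.5°) tan(-17.948°) = 0.0312, H₀ = 1.5396 rad.
Bracket: H₀ sin φ sin δ + cos φ cos δ sin H₀ = 1.5396×0.09585×-0.30815 + 0.99540×0.95134×0.99951 = -0.045474 + 0.946500 = 0.901026.
Q̄ = (S₀/π) × [bracket] = (1541/π) × 0.901026 = 441.97 W/m².
— Configuration B (φ=+5.5°):
Solar declination: sin δ = sin ε · sin λ_s = sin 76.20° × sin 191.2° = -0.18863, so δ = -10.873°.
cos H₀ = −tan(+5.5°) tan(-10.873°) = 0.0185, H₀ = 1.5523 rad.
Bracket: H₀ sin φ sin δ + cos φ cos δ sin H₀ = 1.5523×0.09585×-0.18863 + 0.99540×0.98205×0.99983 = -0.028066 + 0.977366 = 0.949300.
Q̄ = (S₀/π) × [bracket] = (1541/π) × 0.949300 = 465.65 W/m².
Ratio Q̄_A / Q̄_B = 441.97 / 465.65 = 0.9491.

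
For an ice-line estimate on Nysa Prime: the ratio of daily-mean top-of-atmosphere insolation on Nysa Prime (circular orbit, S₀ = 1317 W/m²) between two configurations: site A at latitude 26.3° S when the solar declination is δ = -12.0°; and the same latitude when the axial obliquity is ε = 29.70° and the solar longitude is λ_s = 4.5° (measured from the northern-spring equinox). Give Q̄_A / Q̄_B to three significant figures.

Q̄_A / Q̄_B ≈ 1.18

— Configuration A (φ=-26.3°):
cos H₀ = −tan(-26.3°) tan(-12.000°) = -0.1051, H₀ = 1.6760 rad.
Bracket: H₀ sin φ sin δ + cos φ cos δ sin H₀ = 1.6760×-0.44307×-0.20791 + 0.89649×0.97815×0.99447 = 0.154391 + 0.872052 = 1.026443.
Q̄ = (S₀/π) × [bracket] = (1317/π) × 1.026443 = 430.30 W/m².
— Configuration B (φ=-26.3°):
Solar declination: sin δ = sin ε · sin λ_s = sin 29.70° × sin 4.5° = 0.03887, so δ = +2.228°.
cos H₀ = −tan(-26.3°) tan(+2.228°) = 0.0192, H₀ = 1.5516 rad.
Bracket: H₀ sin φ sin δ + cos φ cos δ sin H₀ = 1.5516×-0.44307×0.03887 + 0.89649×0.99924×0.99982 = -0.026722 + 0.895647 = 0.868925.
Q̄ = (S₀/π) × [bracket] = (1317/π) × 0.868925 = 364.27 W/m².
Ratio Q̄_A / Q̄_B = 430.30 / 364.27 = 1.181.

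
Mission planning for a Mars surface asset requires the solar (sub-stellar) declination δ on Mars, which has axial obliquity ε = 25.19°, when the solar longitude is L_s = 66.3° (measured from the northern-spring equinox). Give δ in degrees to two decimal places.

δ = +22.94°

sin δ = sin ε · sin L_s = sin 25.19° × sin 66.3° = 0.389726.
δ = arcsin(0.389726) = +22.94°.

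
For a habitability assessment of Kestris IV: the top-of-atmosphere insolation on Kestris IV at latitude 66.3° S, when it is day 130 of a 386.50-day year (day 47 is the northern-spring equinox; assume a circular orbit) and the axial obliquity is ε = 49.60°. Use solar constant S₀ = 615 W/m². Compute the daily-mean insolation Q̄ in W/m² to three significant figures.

Solar longitude: λ_s = 360° × (130 − 47)/386.50 = 77.309°.
sin δ = sin 49.60° × sin 77.309° = 0.74293, so δ = +47.982°.
cos H₀ = −tan(-66.3°) tan(+47.982°) = 2.5284 ≥ 1 ⇒ polar night, H₀ = 0 and Q̄ = 0.

Q̄ ≈ 0.00 W/m²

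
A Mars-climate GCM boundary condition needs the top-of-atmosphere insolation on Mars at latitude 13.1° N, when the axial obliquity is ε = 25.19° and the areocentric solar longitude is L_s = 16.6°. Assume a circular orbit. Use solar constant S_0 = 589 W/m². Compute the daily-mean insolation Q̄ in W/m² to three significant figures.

sin δ = sin 25.19° × sin 16.6° = 0.12160, so δ = +6.984°.
cos h₀ = −tan(+13.1°) tan(+6.984°) = -0.0285, h₀ = 1.5993 rad.
Bracket: h₀ sin ϕ sin δ + cos ϕ cos δ sin h₀ = 1.5993×0.22665×0.12160 + 0.97398×0.99258×0.99959 = 0.044078 + 0.966357 = 1.010435.
Q̄ = (S_0/π) × [bracket] = (589/π) × 1.010435 = 189.4 W/m².

Q̄ ≈ 189 W/m²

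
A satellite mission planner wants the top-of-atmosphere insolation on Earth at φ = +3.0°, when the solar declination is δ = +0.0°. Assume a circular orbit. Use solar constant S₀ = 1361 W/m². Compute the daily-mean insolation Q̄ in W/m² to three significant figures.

cos H₀ = −tan(+3.0°) tan(+0.000°) = -0.0000, H₀ = 1.5708 rad.
Bracket: H₀ sin φ sin δ + cos φ cos δ sin H₀ = 1.5708×0.05234×0.00000 + 0.99863×1.00000×1.00000 = 0.000000 + 0.998630 = 0.998630.
Q̄ = (S₀/π) × [bracket] = (1361/π) × 0.998630 = 432.6 W/m².

Q̄ ≈ 433 W/m²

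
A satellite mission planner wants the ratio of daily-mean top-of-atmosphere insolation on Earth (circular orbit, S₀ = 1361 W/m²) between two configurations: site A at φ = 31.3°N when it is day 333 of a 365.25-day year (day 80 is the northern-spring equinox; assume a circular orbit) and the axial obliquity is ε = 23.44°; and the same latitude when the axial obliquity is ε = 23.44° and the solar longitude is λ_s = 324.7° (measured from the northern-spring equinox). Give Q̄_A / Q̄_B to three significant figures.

Q̄_A / Q̄_B ≈ 0.786

— Configuration A (φ=+31.3°):
Solar longitude: λ_s = 360° × (333 − 80)/365.25 = 249.363°.
sin δ = sin 23.44° × sin 249.363° = -0.37226, so δ = -21.855°.
cos H₀ = −tan(+31.3°) tan(-21.855°) = 0.2439, H₀ = 1.3244 rad.
Bracket: H₀ sin φ sin δ + cos φ cos δ sin H₀ = 1.3244×0.51952×-0.37226 + 0.85446×0.92813×0.96981 = -0.256134 + 0.769108 = 0.512974.
Q̄ = (S₀/π) × [bracket] = (1361/π) × 0.512974 = 222.23 W/m².
— Configuration B (φ=+31.3°):
Solar declination: sin δ = sin ε · sin λ_s = sin 23.44° × sin 324.7° = -0.22987, so δ = -13.289°.
cos H₀ = −tan(+31.3°) tan(-13.289°) = 0.1436, H₀ = 1.4267 rad.
Bracket: H₀ sin φ sin δ + cos φ cos δ sin H₀ = 1.4267×0.51952×-0.22987 + 0.85446×0.97322×0.98964 = -0.170379 + 0.822962 = 0.652583.
Q̄ = (S₀/π) × [bracket] = (1361/π) × 0.652583 = 282.71 W/m².
Ratio Q̄_A / Q̄_B = 222.23 / 282.71 = 0.7861.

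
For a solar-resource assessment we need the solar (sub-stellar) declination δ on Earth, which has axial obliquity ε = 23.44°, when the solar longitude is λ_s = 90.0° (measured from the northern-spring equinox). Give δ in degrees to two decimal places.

δ = +23.44°

sin δ = sin ε · sin λ_s = sin 23.44° × sin 90.0° = 0.397789.
δ = arcsin(0.397789) = +23.44°.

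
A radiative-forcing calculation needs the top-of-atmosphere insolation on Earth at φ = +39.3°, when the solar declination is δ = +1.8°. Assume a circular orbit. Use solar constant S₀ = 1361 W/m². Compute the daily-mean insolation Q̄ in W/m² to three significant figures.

Q̄ ≈ 349 W/m²

cos H₀ = −tan(+39.3°) tan(+1.800°) = -0.0257, H₀ = 1.5965 rad.
Bracket: H₀ sin φ sin δ + cos φ cos δ sin H₀ = 1.5965×0.63338×0.03141 + 0.77384×0.99951×0.99967 = 0.031762 + 0.773206 = 0.804968.
Q̄ = (S₀/π) × [bracket] = (1361/π) × 0.804968 = 348.7 W/m².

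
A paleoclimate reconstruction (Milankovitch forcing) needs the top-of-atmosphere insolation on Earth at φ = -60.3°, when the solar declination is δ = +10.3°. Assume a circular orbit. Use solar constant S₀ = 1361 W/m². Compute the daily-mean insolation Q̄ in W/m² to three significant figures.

Q̄ ≈ 116 W/m²

cos H₀ = −tan(-60.3°) tan(+10.300°) = 0.3186, H₀ = 1.2465 rad.
Bracket: H₀ sin φ sin δ + cos φ cos δ sin H₀ = 1.2465×-0.86863×0.17880 + 0.49546×0.98389×0.94789 = -0.193595 + 0.462076 = 0.268481.
Q̄ = (S₀/π) × [bracket] = (1361/π) × 0.268481 = 116.3 W/m².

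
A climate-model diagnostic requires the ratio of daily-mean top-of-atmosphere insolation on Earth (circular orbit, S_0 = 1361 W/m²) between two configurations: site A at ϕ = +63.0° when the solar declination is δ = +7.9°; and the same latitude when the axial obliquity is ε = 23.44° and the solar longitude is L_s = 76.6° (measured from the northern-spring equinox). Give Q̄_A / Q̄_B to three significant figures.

— Configuration A (ϕ=+63.0°):
cos h₀ = −tan(+63.0°) tan(+7.900°) = -0.2723, h₀ = 1.8466 rad.
Bracket: h₀ sin ϕ sin δ + cos ϕ cos δ sin h₀ = 1.8466×0.89101×0.13744 + 0.45399×0.99051×0.96220 = 0.226135 + 0.432684 = 0.658819.
Q̄ = (S_0/π) × [bracket] = (1361/π) × 0.658819 = 285.41 W/m².
— Configuration B (ϕ=+63.0°):
Solar declination: sin δ = sin ε · sin L_s = sin 23.44° × sin 76.6° = 0.38696, so δ = +22.765°.
cos h₀ = −tan(+63.0°) tan(+22.765°) = -0.8236, h₀ = 2.5385 rad.
Bracket: h₀ sin ϕ sin δ + cos ϕ cos δ sin h₀ = 2.5385×0.89101×0.38696 + 0.45399×0.92210×0.56715 = 0.875237 + 0.237423 = 1.112660.
Q̄ = (S_0/π) × [bracket] = (1361/π) × 1.112660 = 482.03 W/m².
Ratio Q̄_A / Q̄_B = 285.41 / 482.03 = 0.5921.

Q̄_A / Q̄_B ≈ 0.592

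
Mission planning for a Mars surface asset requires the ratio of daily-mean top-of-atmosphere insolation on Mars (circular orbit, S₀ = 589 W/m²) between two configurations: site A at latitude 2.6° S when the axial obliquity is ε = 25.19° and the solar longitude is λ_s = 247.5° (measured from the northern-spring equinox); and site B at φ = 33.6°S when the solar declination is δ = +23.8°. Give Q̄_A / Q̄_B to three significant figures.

— Configuration A (φ=-2.6°):
Solar declination: sin δ = sin ε · sin λ_s = sin 25.19° × sin 247.5° = -0.39322, so δ = -23.155°.
cos H₀ = −tan(-2.6°) tan(-23.155°) = -0.0194, H₀ = 1.5902 rad.
Bracket: H₀ sin φ sin δ + cos φ cos δ sin H₀ = 1.5902×-0.04536×-0.39322 + 0.99897×0.91944×0.99981 = 0.028364 + 0.918318 = 0.946682.
Q̄ = (S₀/π) × [bracket] = (589/π) × 0.946682 = 177.49 W/m².
— Configuration B (φ=-33.6°):
cos H₀ = −tan(-33.6°) tan(+23.800°) = 0.2930, H₀ = 1.2734 rad.
Bracket: H₀ sin φ sin δ + cos φ cos δ sin H₀ = 1.2734×-0.55339×0.40355 + 0.83292×0.91496×0.95610 = -0.284376 + 0.728633 = 0.444257.
Q̄ = (S₀/π) × [bracket] = (589/π) × 0.444257 = 83.291 W/m².
Ratio Q̄_A / Q̄_B = 177.49 / 83.291 = 2.131.

Q̄_A / Q̄_B ≈ 2.13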